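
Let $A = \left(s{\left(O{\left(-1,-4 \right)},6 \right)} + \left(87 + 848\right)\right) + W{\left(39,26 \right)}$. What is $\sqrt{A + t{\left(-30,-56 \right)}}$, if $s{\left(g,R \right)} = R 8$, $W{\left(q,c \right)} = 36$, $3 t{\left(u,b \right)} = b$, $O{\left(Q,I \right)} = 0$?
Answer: $\frac{\sqrt{9003}}{3} \approx 31.628$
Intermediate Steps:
$t{\left(u,b \right)} = \frac{b}{3}$
$s{\left(g,R \right)} = 8 R$
$A = 1019$ ($A = \left(8 \cdot 6 + \left(87 + 848\right)\right) + 36 = \left(48 + 935\right) + 36 = 983 + 36 = 1019$)
$\sqrt{A + t{\left(-30,-56 \right)}} = \sqrt{1019 + \frac{1}{3} \left(-56\right)} = \sqrt{1019 - \frac{56}{3}} = \sqrt{\frac{3001}{3}} = \frac{\sqrt{9003}}{3}$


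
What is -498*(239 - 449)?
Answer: 104580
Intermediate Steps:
-498*(239 - 449) = -498*(-210) = 104580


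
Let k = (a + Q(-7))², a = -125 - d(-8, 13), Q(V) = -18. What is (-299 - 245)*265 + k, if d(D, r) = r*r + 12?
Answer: -39184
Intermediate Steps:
d(D, r) = 12 + r² (d(D, r) = r² + 12 = 12 + r²)
a = -306 (a = -125 - (12 + 13²) = -125 - (12 + 169) = -125 - 1*181 = -125 - 181 = -306)
k = 104976 (k = (-306 - 18)² = (-324)² = 104976)
(-299 - 245)*265 + k = (-299 - 245)*265 + 104976 = -544*265 + 104976 = -144160 + 104976 = -39184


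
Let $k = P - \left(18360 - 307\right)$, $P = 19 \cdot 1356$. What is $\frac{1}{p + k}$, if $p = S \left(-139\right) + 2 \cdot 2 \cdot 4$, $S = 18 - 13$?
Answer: $\frac{1}{7032} \approx 0.00014221$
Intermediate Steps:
$P = 25764$
$S = 5$
$p = -679$ ($p = 5 \left(-139\right) + 2 \cdot 2 \cdot 4 = -695 + 4 \cdot 4 = -695 + 16 = -679$)
$k = 7711$ ($k = 25764 - \left(18360 - 307\right) = 25764 - 18053 = 7711$)
$\frac{1}{p + k} = \frac{1}{-679 + 7711} = \frac{1}{7032}$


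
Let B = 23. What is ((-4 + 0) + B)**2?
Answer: 361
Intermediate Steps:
((-4 + 0) + B)**2 = ((-4 + 0) + 23)**2 = (-4 + 23)**2 = 19**2 = 361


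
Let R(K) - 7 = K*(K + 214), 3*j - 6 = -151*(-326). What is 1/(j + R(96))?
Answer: 3/138533 ≈ 2.1655e-5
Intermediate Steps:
j = 49232/3 (j = 2 + (-151*(-326))/3 = 2 + (1/3)*49226 = 2 + 49226/3 = 49232/3 ≈ 16411.)
R(K) = 7 + K*(214 + K) (R(K) = 7 + K*(K + 214) = 7 + K*(214 + K))
1/(j + R(96)) = 1/(49232/3 + (7 + 96**2 + 214*96)) = 1/(49232/3 + (7 + 9216 + 20544)) = 1/(49232/3 + 29767) = 1/(138533/3) = 3/138533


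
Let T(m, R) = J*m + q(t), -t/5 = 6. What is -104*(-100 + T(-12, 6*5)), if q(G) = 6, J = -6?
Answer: 2288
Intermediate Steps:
t = -30 (t = -5*6 = -30)
T(m, R) = 6 - 6*m (T(m, R) = -6*m + 6 = 6 - 6*m)
-104*(-100 + T(-12, 6*5)) = -104*(-100 + (6 - 6*(-12))) = -104*(-100 + (6 + 72)) = -104*(-100 + 78) = -104*(-22) = 2288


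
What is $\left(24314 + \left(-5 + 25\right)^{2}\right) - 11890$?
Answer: $12824$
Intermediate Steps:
$\left(24314 + \left(-5 + 25\right)^{2}\right) - 11890 = \left(24314 + 20^{2}\right) - 11890 = \left(24314 + 400\right) - 11890 = 24714 - 11890 = 12824$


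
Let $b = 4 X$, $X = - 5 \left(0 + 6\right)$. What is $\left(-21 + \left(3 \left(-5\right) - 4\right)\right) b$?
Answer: $4800$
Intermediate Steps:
$X = -30$ ($X = \left(-5\right) 6 = -30$)
$b = -120$ ($b = 4 \left(-30\right) = -120$)
$\left(-21 + \left(3 \left(-5\right) - 4\right)\right) b = \left(-21 + \left(3 \left(-5\right) - 4\right)\right) \left(-120\right) = \left(-21 - 19\right) \left(-120\right) = \left(-40\right) \left(-120\right) = 4800$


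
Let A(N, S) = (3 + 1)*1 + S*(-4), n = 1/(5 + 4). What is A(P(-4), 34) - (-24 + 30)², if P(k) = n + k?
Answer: -168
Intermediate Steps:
n = ⅑ (n = 1/9 = ⅑ ≈ 0.11111)
P(k) = ⅑ + k
A(N, S) = 4 - 4*S (A(N, S) = 4*1 - 4*S = 4 - 4*S)
A(P(-4), 34) - (-24 + 30)² = (4 - 4*34) - (-24 + 30)² = (4 - 136) - 1*6² = -132 - 1*36 = -132 - 36 = -168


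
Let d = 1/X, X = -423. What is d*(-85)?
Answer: 85/423 ≈ 0.20095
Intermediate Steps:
d = -1/423 (d = 1/(-423) = -1/423 ≈ -0.0023641)
d*(-85) = -1/423*(-85) = 85/423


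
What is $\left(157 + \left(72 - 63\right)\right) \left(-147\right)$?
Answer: $-24402$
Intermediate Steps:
$\left(157 + \left(72 - 63\right)\right) \left(-147\right) = \left(157 + 9\right) \left(-147\right) = 166 \left(-147\right) = -24402$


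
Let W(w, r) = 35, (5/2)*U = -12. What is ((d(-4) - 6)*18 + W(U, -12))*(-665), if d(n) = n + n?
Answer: 144305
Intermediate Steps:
d(n) = 2*n
U = -24/5 (U = (⅖)*(-12) = -24/5 ≈ -4.8000)
((d(-4) - 6)*18 + W(U, -12))*(-665) = ((2*(-4) - 6)*18 + 35)*(-665) = ((-8 - 6)*18 + 35)*(-665) = (-14*18 + 35)*(-665) = (-252 + 35)*(-665) = -217*(-665) = 144305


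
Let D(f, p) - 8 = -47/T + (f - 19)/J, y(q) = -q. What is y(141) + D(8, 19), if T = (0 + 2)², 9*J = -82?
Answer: -23541/164 ≈ -143.54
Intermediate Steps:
J = -82/9 (J = (⅑)*(-82) = -82/9 ≈ -9.1111)
T = 4 (T = 2² = 4)
D(f, p) = -273/164 - 9*f/82 (D(f, p) = 8 + (-47/4 + (f - 19)/(-82/9)) = 8 + (-47*¼ + (-19 + f)*(-9/82)) = 8 + (-47/4 + (171/82 - 9*f/82)) = 8 + (-1585/164 - 9*f/82) = -273/164 - 9*f/82)
y(141) + D(8, 19) = -1*141 + (-273/164 - 9/82*8) = -141 + (-273/164 - 36/41) = -141 - 417/164 = -23541/164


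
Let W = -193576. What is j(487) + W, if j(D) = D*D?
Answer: 43593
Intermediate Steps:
j(D) = D²
j(487) + W = 487² - 193576 = 237169 - 193576 = 43593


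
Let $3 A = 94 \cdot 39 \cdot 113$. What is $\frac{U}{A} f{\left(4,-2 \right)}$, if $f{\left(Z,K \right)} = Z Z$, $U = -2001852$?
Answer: $- \frac{16014816}{69043} \approx -231.95$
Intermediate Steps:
$A = 138086$ ($A = \frac{94 \cdot 39 \cdot 113}{3} = \frac{3666 \cdot 113}{3} = \frac{1}{3} \cdot 414258 = 138086$)
$f{\left(Z,K \right)} = Z^{2}$
$\frac{U}{A} f{\left(4,-2 \right)} = - \frac{2001852}{138086} \cdot 4^{2} = \left(-2001852\right) \frac{1}{138086} \cdot 16 = \left(- \frac{1000926}{69043}\right) 16 = - \frac{16014816}{69043}$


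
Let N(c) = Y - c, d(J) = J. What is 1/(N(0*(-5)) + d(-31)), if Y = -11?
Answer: -1/42 ≈ -0.023810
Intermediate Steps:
N(c) = -11 - c
1/(N(0*(-5)) + d(-31)) = 1/((-11 - 0*(-5)) - 31) = 1/((-11 - 1*0) - 31) = 1/((-11 + 0) - 31) = 1/(-11 - 31) = 1/(-42) = -1/42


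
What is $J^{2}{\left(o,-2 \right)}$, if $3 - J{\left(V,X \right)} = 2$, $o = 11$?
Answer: $1$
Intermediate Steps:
$J{\left(V,X \right)} = 1$ ($J{\left(V,X \right)} = 3 - 2 = 1$)
$J^{2}{\left(o,-2 \right)} = 1^{2} = 1$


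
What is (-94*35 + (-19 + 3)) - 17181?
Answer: -20487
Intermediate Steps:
(-94*35 + (-19 + 3)) - 17181 = (-3290 - 16) - 17181 = -3306 - 17181 = -20487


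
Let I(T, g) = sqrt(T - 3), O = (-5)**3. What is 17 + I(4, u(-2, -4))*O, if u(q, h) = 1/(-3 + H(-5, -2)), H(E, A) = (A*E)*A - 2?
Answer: -108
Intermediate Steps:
O = -125
H(E, A) = -2 + E*A**2 (H(E, A) = E*A**2 - 2 = -2 + E*A**2)
u(q, h) = -1/25 (u(q, h) = 1/(-3 + (-2 - 5*(-2)**2)) = 1/(-3 + (-2 - 5*4)) = 1/(-3 + (-2 - 20)) = 1/(-3 - 22) = 1/(-25) = -1/25)
I(T, g) = sqrt(-3 + T)
17 + I(4, u(-2, -4))*O = 17 + sqrt(-3 + 4)*(-125) = 17 + sqrt(1)*(-125) = 17 + 1*(-125) = 17 - 125 = -108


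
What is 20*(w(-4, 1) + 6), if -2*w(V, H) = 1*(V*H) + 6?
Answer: 100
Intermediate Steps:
w(V, H) = -3 - H*V/2 (w(V, H) = -(1*(V*H) + 6)/2 = -(1*(H*V) + 6)/2 = -(H*V + 6)/2 = -(6 + H*V)/2 = -3 - H*V/2)
20*(w(-4, 1) + 6) = 20*((-3 - 1/2*1*(-4)) + 6) = 20*((-3 + 2) + 6) = 20*(-1 + 6) = 20*5 = 100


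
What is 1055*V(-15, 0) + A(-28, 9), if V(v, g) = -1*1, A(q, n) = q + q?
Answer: -1111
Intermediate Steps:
A(q, n) = 2*q
V(v, g) = -1
1055*V(-15, 0) + A(-28, 9) = 1055*(-1) + 2*(-28) = -1055 - 56 = -1111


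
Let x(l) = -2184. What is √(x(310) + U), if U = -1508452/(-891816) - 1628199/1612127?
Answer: I*√282063013109264521574696586/359430163158 ≈ 46.726*I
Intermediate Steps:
U = 244940569505/359430163158 (U = -1508452*(-1/891816) - 1628199*1/1612127 = 377113/222954 - 1628199/1612127 = 244940569505/359430163158 ≈ 0.68147)
√(x(310) + U) = √(-2184 + 244940569505/359430163158) = √(-784750535767567/359430163158) = I*√282063013109264521574696586/359430163158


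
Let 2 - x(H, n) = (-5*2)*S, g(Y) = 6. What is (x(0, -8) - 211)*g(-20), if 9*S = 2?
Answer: -3722/3 ≈ -1240.7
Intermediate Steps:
S = 2/9 (S = (⅑)*2 = 2/9 ≈ 0.22222)
x(H, n) = 38/9 (x(H, n) = 2 - (-5*2)*2/9 = 2 - (-10)*2/9 = 2 - 1*(-20/9) = 2 + 20/9 = 38/9)
(x(0, -8) - 211)*g(-20) = (38/9 - 211)*6 = -1861/9*6 = -3722/3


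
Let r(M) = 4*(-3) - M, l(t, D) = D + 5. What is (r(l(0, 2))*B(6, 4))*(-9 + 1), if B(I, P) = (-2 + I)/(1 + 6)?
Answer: 608/7 ≈ 86.857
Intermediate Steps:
B(I, P) = -2/7 + I/7 (B(I, P) = (-2 + I)/7 = (-2 + I)*(1/7) = -2/7 + I/7)
l(t, D) = 5 + D
r(M) = -12 - M
(r(l(0, 2))*B(6, 4))*(-9 + 1) = ((-12 - (5 + 2))*(-2/7 + (1/7)*6))*(-9 + 1) = ((-12 - 1*7)*(-2/7 + 6/7))*(-8) = ((-12 - 7)*(4/7))*(-8) = -19*4/7*(-8) = -76/7*(-8) = 608/7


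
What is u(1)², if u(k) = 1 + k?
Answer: 4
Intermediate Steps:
u(1)² = (1 + 1)² = 2² = 4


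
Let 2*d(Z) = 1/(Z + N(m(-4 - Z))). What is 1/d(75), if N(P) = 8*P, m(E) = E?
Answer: -1114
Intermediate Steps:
d(Z) = 1/(2*(-32 - 7*Z)) (d(Z) = 1/(2*(Z + 8*(-4 - Z))) = 1/(2*(Z + (-32 - 8*Z))) = 1/(2*(-32 - 7*Z)))
1/d(75) = 1/(1/(2*(-32 - 7*75))) = 1/(1/(2*(-32 - 525))) = 1/((½)/(-557)) = 1/((½)*(-1/557)) = 1/(-1/1114) = -1114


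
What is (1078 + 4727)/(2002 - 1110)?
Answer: 5805/892 ≈ 6.5079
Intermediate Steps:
(1078 + 4727)/(2002 - 1110) = 5805/892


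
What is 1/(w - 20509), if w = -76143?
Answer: -1/96652 ≈ -1.0346e-5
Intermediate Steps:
1/(w - 20509) = 1/(-76143 - 20509) = 1/(-96652) = -1/96652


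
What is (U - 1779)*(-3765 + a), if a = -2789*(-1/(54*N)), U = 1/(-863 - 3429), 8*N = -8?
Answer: 1573662525431/231768 ≈ 6.7898e+6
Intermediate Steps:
N = -1 (N = (⅛)*(-8) = -1)
U = -1/4292 (U = 1/(-4292) = -1/4292 ≈ -0.00023299)
a = -2789/54 (a = -2789/((-54*(-1))) = -2789/54 ≈ -51.648)
(U - 1779)*(-3765 + a) = (-1/4292 - 1779)*(-3765 - 2789/54) = -7635469/4292*(-206099/54) = 1573662525431/231768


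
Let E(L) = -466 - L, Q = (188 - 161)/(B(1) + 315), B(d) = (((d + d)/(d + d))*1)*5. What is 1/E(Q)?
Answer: -320/149147 ≈ -0.0021455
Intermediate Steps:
B(d) = 5 (B(d) = (((2*d)/((2*d)))*1)*5 = (((2*d)*(1/(2*d)))*1)*5 = (1*1)*5 = 1*5 = 5)
Q = 27/320 (Q = (188 - 161)/(5 + 315) = 27/320 ≈ 0.084375)
1/E(Q) = 1/(-466 - 1*27/320) = 1/(-466 - 27/320) = 1/(-149147/320) = -320/149147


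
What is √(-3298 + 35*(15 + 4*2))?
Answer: 3*I*√277 ≈ 49.93*I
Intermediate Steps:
√(-3298 + 35*(15 + 4*2)) = √(-3298 + 35*(15 + 8)) = √(-3298 + 35*23) = √(-3298 + 805) = √(-2493) = 3*I*√277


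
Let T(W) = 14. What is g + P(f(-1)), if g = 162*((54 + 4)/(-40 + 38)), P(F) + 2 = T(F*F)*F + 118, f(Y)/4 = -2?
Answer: -4694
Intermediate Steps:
f(Y) = -8 (f(Y) = 4*(-2) = -8)
P(F) = 116 + 14*F (P(F) = -2 + (14*F + 118) = -2 + (118 + 14*F) = 116 + 14*F)
g = -4698 (g = 162*(58/(-2)) = 162*(58*(-1/2)) = 162*(-29) = -4698)
g + P(f(-1)) = -4698 + (116 + 14*(-8)) = -4698 + (116 - 112) = -4698 + 4 = -4694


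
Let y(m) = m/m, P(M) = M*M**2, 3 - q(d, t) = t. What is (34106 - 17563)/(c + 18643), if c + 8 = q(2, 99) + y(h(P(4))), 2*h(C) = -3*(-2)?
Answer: 16543/18540 ≈ 0.89229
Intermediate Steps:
q(d, t) = 3 - t
P(M) = M**3
h(C) = 3 (h(C) = (-3*(-2))/2 = (1/2)*6 = 3)
y(m) = 1
c = -103 (c = -8 + ((3 - 1*99) + 1) = -8 + ((3 - 99) + 1) = -8 + (-96 + 1) = -8 - 95 = -103)
(34106 - 17563)/(c + 18643) = (34106 - 17563)/(-103 + 18643) = 16543/18540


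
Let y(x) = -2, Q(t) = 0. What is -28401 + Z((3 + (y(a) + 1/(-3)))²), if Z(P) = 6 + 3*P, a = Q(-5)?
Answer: -85181/3 ≈ -28394.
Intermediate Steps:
a = 0
-28401 + Z((3 + (y(a) + 1/(-3)))²) = -28401 + (6 + 3*(3 + (-2 + 1/(-3)))²) = -28401 + (6 + 3*(3 + (-2 - ⅓))²) = -28401 + (6 + 3*(3 - 7/3)²) = -28401 + (6 + 3*(⅔)²) = -28401 + (6 + 3*(4/9)) = -28401 + (6 + 4/3) = -28401 + 22/3 = -85181/3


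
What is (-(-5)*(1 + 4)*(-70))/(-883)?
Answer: 1750/883 ≈ 1.9819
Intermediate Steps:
(-(-5)*(1 + 4)*(-70))/(-883) = (-(-5)*5*(-70))*(-1/883) = (-1*(-25)*(-70))*(-1/883) = (25*(-70))*(-1/883) = -1750*(-1/883) = 1750/883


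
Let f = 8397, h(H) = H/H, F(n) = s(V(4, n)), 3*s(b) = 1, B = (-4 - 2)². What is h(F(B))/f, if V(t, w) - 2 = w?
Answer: 1/8397 ≈ 0.00011909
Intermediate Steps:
V(t, w) = 2 + w
B = 36 (B = (-6)² = 36)
s(b) = ⅓ (s(b) = (⅓)*1 = ⅓)
F(n) = ⅓
h(H) = 1
h(F(B))/f = 1/8397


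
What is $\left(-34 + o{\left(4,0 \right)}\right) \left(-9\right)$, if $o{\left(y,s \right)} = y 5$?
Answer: $126$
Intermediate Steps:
$o{\left(y,s \right)} = 5 y$
$\left(-34 + o{\left(4,0 \right)}\right) \left(-9\right) = \left(-34 + 5 \cdot 4\right) \left(-9\right) = \left(-34 + 20\right) \left(-9\right) = \left(-14\right) \left(-9\right) = 126$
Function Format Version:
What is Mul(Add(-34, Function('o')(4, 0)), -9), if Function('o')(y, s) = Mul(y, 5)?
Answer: 126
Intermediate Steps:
Function('o')(y, s) = Mul(5, y)
Mul(Add(-34, Function('o')(4, 0)), -9) = Mul(Add(-34, Mul(5, 4)), -9) = Mul(Add(-34, 20), -9) = Mul(-14, -9) = 126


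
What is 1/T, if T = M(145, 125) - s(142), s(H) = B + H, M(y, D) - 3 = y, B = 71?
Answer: -1/65 ≈ -0.015385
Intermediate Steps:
M(y, D) = 3 + y
s(H) = 71 + H
T = -65 (T = (3 + 145) - (71 + 142) = 148 - 1*213 = 148 - 213 = -65)
1/T = 1/(-65) = -1/65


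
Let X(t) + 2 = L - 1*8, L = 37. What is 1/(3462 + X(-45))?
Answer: 1/3489 ≈ 0.00028661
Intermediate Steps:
X(t) = 27 (X(t) = -2 + (37 - 1*8) = -2 + (37 - 8) = -2 + 29 = 27)
1/(3462 + X(-45)) = 1/(3462 + 27) = 1/3489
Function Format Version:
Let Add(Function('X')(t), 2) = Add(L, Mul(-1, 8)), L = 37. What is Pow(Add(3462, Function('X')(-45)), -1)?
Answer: Rational(1, 3489) ≈ 0.00028661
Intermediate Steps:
Function('X')(t) = 27 (Function('X')(t) = Add(-2, Add(37, Mul(-1, 8))) = Add(-2, Add(37, -8)) = Add(-2, 29) = 27)
Pow(Add(3462, Function('X')(-45)), -1) = Pow(Add(3462, 27), -1) = Pow(3489, -1) = Rational(1, 3489)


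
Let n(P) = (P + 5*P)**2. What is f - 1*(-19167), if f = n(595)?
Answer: 12764067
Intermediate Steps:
n(P) = 36*P**2 (n(P) = (6*P)**2 = 36*P**2)
f = 12744900 (f = 36*595**2 = 36*354025 = 12744900)
f - 1*(-19167) = 12744900 - 1*(-19167) = 12744900 + 19167 = 12764067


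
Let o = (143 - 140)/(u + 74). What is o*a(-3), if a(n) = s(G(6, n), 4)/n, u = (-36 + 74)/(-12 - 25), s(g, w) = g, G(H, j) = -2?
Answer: 37/1350 ≈ 0.027407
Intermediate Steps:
u = -38/37 (u = 38/(-37) = 38*(-1/37) = -38/37 ≈ -1.0270)
o = 37/900 (o = (143 - 140)/(-38/37 + 74) = 3/(2700/37) = 3*(37/2700) = 37/900 ≈ 0.041111)
a(n) = -2/n
o*a(-3) = 37*(-2/(-3))/900 = 37*(-2*(-1/3))/900 = (37/900)*(2/3) = 37/1350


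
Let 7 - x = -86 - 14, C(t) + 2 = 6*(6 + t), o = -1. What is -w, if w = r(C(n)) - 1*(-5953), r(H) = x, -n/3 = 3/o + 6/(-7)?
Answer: -6060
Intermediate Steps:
n = 81/7 (n = -3*(3/(-1) + 6/(-7)) = -3*(3*(-1) + 6*(-1/7)) = -3*(-3 - 6/7) = -3*(-27/7) = 81/7 ≈ 11.571)
C(t) = 34 + 6*t (C(t) = -2 + 6*(6 + t) = -2 + (36 + 6*t) = 34 + 6*t)
x = 107 (x = 7 - (-86 - 14) = 7 - 1*(-100) = 7 + 100 = 107)
r(H) = 107
w = 6060 (w = 107 - 1*(-5953) = 107 + 5953 = 6060)
-w = -1*6060 = -6060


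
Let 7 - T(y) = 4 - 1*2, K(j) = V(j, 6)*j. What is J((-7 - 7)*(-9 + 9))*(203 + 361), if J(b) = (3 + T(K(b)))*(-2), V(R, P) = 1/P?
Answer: -9024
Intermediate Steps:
K(j) = j/6
T(y) = 5 (T(y) = 7 - (4 - 1*2) = 7 - (4 - 2) = 7 - 1*2 = 7 - 2 = 5)
J(b) = -16 (J(b) = (3 + 5)*(-2) = 8*(-2) = -16)
J((-7 - 7)*(-9 + 9))*(203 + 361) = -16*(203 + 361) = -16*564 = -9024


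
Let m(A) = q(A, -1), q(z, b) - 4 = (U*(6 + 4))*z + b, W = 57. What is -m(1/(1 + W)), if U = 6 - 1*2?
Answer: -107/29 ≈ -3.6897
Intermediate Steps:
U = 4 (U = 6 - 2 = 4)
q(z, b) = 4 + b + 40*z (q(z, b) = 4 + ((4*(6 + 4))*z + b) = 4 + ((4*10)*z + b) = 4 + (40*z + b) = 4 + (b + 40*z) = 4 + b + 40*z)
m(A) = 3 + 40*A (m(A) = 4 - 1 + 40*A = 3 + 40*A)
-m(1/(1 + W)) = -(3 + 40/(1 + 57)) = -(3 + 40/58) = -(3 + 40*(1/58)) = -(3 + 20/29) = -1*107/29 = -107/29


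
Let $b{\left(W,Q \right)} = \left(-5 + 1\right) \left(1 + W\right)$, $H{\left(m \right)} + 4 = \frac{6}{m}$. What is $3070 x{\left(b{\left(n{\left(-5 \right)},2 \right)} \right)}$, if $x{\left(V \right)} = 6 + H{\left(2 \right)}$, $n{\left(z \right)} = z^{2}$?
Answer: $15350$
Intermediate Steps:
$H{\left(m \right)} = -4 + \frac{6}{m}$
$b{\left(W,Q \right)} = -4 - 4 W$ ($b{\left(W,Q \right)} = - 4 \left(1 + W\right) = -4 - 4 W$)
$x{\left(V \right)} = 5$ ($x{\left(V \right)} = 6 - \left(4 - \frac{6}{2}\right) = 6 + \left(-4 + 6 \cdot \frac{1}{2}\right) = 6 + \left(-4 + 3\right) = 6 - 1 = 5$)
$3070 x{\left(b{\left(n{\left(-5 \right)},2 \right)} \right)} = 3070 \cdot 5 = 15350$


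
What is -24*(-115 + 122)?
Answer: -168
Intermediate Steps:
-24*(-115 + 122) = -24*7 = -168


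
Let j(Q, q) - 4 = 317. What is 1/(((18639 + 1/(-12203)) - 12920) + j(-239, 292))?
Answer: 12203/73706119 ≈ 0.00016556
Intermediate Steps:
j(Q, q) = 321 (j(Q, q) = 4 + 317 = 321)
1/(((18639 + 1/(-12203)) - 12920) + j(-239, 292)) = 1/(((18639 + 1/(-12203)) - 12920) + 321) = 1/(((18639 - 1/12203) - 12920) + 321) = 1/((227451716/12203 - 12920) + 321) = 1/(69788956/12203 + 321) = 1/(73706119/12203) = 12203/73706119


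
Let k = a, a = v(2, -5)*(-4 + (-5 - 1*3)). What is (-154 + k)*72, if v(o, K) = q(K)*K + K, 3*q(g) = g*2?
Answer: -21168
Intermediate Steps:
q(g) = 2*g/3 (q(g) = (g*2)/3 = (2*g)/3 = 2*g/3)
v(o, K) = K + 2*K²/3 (v(o, K) = (2*K/3)*K + K = 2*K²/3 + K = K + 2*K²/3)
a = -140 (a = ((⅓)*(-5)*(3 + 2*(-5)))*(-4 + (-5 - 1*3)) = ((⅓)*(-5)*(3 - 10))*(-4 + (-5 - 3)) = ((⅓)*(-5)*(-7))*(-4 - 8) = (35/3)*(-12) = -140)
k = -140
(-154 + k)*72 = (-154 - 140)*72 = -294*72 = -21168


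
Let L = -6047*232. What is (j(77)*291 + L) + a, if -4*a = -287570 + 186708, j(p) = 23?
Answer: -2741991/2 ≈ -1.3710e+6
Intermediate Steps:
L = -1402904
a = 50431/2 (a = -(-287570 + 186708)/4 = -¼*(-100862) = 50431/2 ≈ 25216.)
(j(77)*291 + L) + a = (23*291 - 1402904) + 50431/2 = (6693 - 1402904) + 50431/2 = -1396211 + 50431/2 = -2741991/2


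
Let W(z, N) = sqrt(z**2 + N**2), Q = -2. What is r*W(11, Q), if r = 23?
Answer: 115*sqrt(5) ≈ 257.15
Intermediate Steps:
W(z, N) = sqrt(N**2 + z**2)
r*W(11, Q) = 23*sqrt((-2)**2 + 11**2) = 23*sqrt(4 + 121) = 23*sqrt(125) = 23*(5*sqrt(5)) = 115*sqrt(5)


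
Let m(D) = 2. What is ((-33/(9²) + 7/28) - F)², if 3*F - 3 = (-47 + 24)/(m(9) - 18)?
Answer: 499849/186624 ≈ 2.6784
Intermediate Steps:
F = 71/48 (F = 1 + ((-47 + 24)/(2 - 18))/3 = 1 + (-23/(-16))/3 = 1 + (-23*(-1/16))/3 = 1 + (⅓)*(23/16) = 1 + 23/48 = 71/48 ≈ 1.4792)
((-33/(9²) + 7/28) - F)² = ((-33/(9²) + 7/28) - 1*71/48)² = ((-33/81 + 7*(1/28)) - 71/48)² = ((-33*1/81 + ¼) - 71/48)² = ((-11/27 + ¼) - 71/48)² = (-17/108 - 71/48)² = (-707/432)² = 499849/186624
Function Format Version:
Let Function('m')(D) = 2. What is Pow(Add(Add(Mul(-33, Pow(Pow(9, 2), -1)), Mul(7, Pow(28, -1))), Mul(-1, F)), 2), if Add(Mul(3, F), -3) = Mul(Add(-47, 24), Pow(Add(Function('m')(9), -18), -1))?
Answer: Rational(499849, 186624) ≈ 2.6784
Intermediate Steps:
F = Rational(71, 48) (F = Add(1, Mul(Rational(1, 3), Mul(Add(-47, 24), Pow(Add(2, -18), -1)))) = Add(1, Mul(Rational(1, 3), Mul(-23, Pow(-16, -1)))) = Add(1, Mul(Rational(1, 3), Mul(-23, Rational(-1, 16)))) = Add(1, Mul(Rational(1, 3), Rational(23, 16))) = Add(1, Rational(23, 48)) = Rational(71, 48) ≈ 1.4792)
Pow(Add(Add(Mul(-33, Pow(Pow(9, 2), -1)), Mul(7, Pow(28, -1))), Mul(-1, F)), 2) = Pow(Add(Add(Mul(-33, Pow(Pow(9, 2), -1)), Mul(7, Pow(28, -1))), Mul(-1, Rational(71, 48))), 2) = Pow(Add(Add(Mul(-33, Pow(81, -1)), Mul(7, Rational(1, 28))), Rational(-71, 48)), 2) = Pow(Add(Add(Mul(-33, Rational(1, 81)), Rational(1, 4)), Rational(-71, 48)), 2) = Pow(Add(Add(Rational(-11, 27), Rational(1, 4)), Rational(-71, 48)), 2) = Pow(Add(Rational(-17, 108), Rational(-71, 48)), 2) = Pow(Rational(-707, 432), 2) = Rational(499849, 186624)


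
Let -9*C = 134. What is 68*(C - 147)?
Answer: -99076/9 ≈ -11008.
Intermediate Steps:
C = -134/9 (C = -⅑*134 = -134/9 ≈ -14.889)
68*(C - 147) = 68*(-134/9 - 147) = 68*(-1457/9) = -99076/9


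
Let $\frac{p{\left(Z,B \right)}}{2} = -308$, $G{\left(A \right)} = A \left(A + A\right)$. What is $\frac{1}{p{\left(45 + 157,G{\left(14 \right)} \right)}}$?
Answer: $- \frac{1}{616} \approx -0.0016234$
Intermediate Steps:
$G{\left(A \right)} = 2 A^{2}$ ($G{\left(A \right)} = A 2 A = 2 A^{2}$)
$p{\left(Z,B \right)} = -616$ ($p{\left(Z,B \right)} = 2 \left(-308\right) = -616$)
$\frac{1}{p{\left(45 + 157,G{\left(14 \right)} \right)}} = \frac{1}{-616} = - \frac{1}{616}$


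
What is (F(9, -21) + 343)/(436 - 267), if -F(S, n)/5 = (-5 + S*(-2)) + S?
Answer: 413/169 ≈ 2.4438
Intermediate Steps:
F(S, n) = 25 + 5*S (F(S, n) = -5*((-5 + S*(-2)) + S) = -5*((-5 - 2*S) + S) = -5*(-5 - S) = 25 + 5*S)
(F(9, -21) + 343)/(436 - 267) = ((25 + 5*9) + 343)/(436 - 267) = ((25 + 45) + 343)/169 = (70 + 343)*(1/169) = 413*(1/169) = 413/169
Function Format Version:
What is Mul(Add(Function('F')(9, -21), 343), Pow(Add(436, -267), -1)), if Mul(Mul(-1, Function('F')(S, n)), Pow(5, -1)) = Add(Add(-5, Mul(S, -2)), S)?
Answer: Rational(413, 169) ≈ 2.4438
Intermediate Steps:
Function('F')(S, n) = Add(25, Mul(5, S)) (Function('F')(S, n) = Mul(-5, Add(Add(-5, Mul(S, -2)), S)) = Mul(-5, Add(Add(-5, Mul(-2, S)), S)) = Mul(-5, Add(-5, Mul(-1, S))) = Add(25, Mul(5, S)))
Mul(Add(Function('F')(9, -21), 343), Pow(Add(436, -267), -1)) = Mul(Add(Add(25, Mul(5, 9)), 343), Pow(Add(436, -267), -1)) = Mul(Add(Add(25, 45), 343), Pow(169, -1)) = Mul(Add(70, 343), Rational(1, 169)) = Mul(413, Rational(1, 169)) = Rational(413, 169)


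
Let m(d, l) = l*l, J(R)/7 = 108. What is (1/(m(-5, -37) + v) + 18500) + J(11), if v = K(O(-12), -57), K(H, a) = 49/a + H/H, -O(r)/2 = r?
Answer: 1502757553/78041 ≈ 19256.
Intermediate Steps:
O(r) = -2*r
J(R) = 756 (J(R) = 7*108 = 756)
m(d, l) = l²
K(H, a) = 1 + 49/a (K(H, a) = 49/a + 1 = 1 + 49/a)
v = 8/57 (v = (49 - 57)/(-57) = -1/57*(-8) = 8/57 ≈ 0.14035)
(1/(m(-5, -37) + v) + 18500) + J(11) = (1/((-37)² + 8/57) + 18500) + 756 = (1/(1369 + 8/57) + 18500) + 756 = (1/(78041/57) + 18500) + 756 = (57/78041 + 18500) + 756 = 1443758557/78041 + 756 = 1502757553/78041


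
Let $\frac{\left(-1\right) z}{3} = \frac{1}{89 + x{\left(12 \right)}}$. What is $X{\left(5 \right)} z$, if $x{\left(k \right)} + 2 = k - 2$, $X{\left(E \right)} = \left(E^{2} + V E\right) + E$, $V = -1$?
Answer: $- \frac{75}{97} \approx -0.7732$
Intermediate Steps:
$X{\left(E \right)} = E^{2}$ ($X{\left(E \right)} = \left(E^{2} - E\right) + E = E^{2}$)
$x{\left(k \right)} = -4 + k$ ($x{\left(k \right)} = -2 + \left(k - 2\right) = -2 + \left(-2 + k\right) = -4 + k$)
$z = - \frac{3}{97}$ ($z = - \frac{3}{89 + \left(-4 + 12\right)} = - \frac{3}{89 + 8} = - \frac{3}{97} \approx -0.030928$)
$X{\left(5 \right)} z = 5^{2} \left(- \frac{3}{97}\right) = 25 \left(- \frac{3}{97}\right) = - \frac{75}{97}$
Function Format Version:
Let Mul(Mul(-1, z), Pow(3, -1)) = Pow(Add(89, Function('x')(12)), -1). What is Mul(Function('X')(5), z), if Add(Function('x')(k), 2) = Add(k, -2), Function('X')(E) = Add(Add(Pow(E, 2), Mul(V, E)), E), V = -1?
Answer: Rational(-75, 97) ≈ -0.77320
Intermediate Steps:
Function('X')(E) = Pow(E, 2) (Function('X')(E) = Add(Add(Pow(E, 2), Mul(-1, E)), E) = Pow(E, 2))
Function('x')(k) = Add(-4, k) (Function('x')(k) = Add(-2, Add(k, -2)) = Add(-2, Add(-2, k)) = Add(-4, k))
z = Rational(-3, 97) (z = Mul(-3, Pow(Add(89, Add(-4, 12)), -1)) = Mul(-3, Pow(Add(89, 8), -1)) = Mul(-3, Pow(97, -1)) = Mul(-3, Rational(1, 97)) = Rational(-3, 97) ≈ -0.030928)
Mul(Function('X')(5), z) = Mul(Pow(5, 2), Rational(-3, 97)) = Mul(25, Rational(-3, 97)) = Rational(-75, 97)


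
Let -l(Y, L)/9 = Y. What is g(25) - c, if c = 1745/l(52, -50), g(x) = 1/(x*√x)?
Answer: 218593/58500 ≈ 3.7366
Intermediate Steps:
l(Y, L) = -9*Y
g(x) = x^(-3/2) (g(x) = 1/(x^(3/2)) = x^(-3/2))
c = -1745/468 (c = 1745/((-9*52)) = 1745/(-468) = 1745*(-1/468) = -1745/468 ≈ -3.7286)
g(25) - c = 25^(-3/2) - 1*(-1745/468) = 1/125 + 1745/468 = 218593/58500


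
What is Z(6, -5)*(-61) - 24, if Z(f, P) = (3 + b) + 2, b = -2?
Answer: -207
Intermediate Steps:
Z(f, P) = 3 (Z(f, P) = (3 - 2) + 2 = 1 + 2 = 3)
Z(6, -5)*(-61) - 24 = 3*(-61) - 24 = -183 - 24 = -207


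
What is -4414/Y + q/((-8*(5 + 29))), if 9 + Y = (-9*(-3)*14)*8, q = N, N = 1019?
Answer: -4272893/820080 ≈ -5.2103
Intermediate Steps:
q = 1019
Y = 3015 (Y = -9 + (-9*(-3)*14)*8 = -9 + (27*14)*8 = -9 + 378*8 = -9 + 3024 = 3015)
-4414/Y + q/((-8*(5 + 29))) = -4414/3015 + 1019/((-8*(5 + 29))) = -4414*1/3015 + 1019/((-8*34)) = -4414/3015 + 1019/(-272) = -4414/3015 + 1019*(-1/272) = -4414/3015 - 1019/272 = -4272893/820080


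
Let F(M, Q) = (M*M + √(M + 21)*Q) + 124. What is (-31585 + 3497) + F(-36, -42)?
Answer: -26668 - 42*I*√15 ≈ -26668.0 - 162.67*I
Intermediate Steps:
F(M, Q) = 124 + M² + Q*√(21 + M) (F(M, Q) = (M² + √(21 + M)*Q) + 124 = (M² + Q*√(21 + M)) + 124 = 124 + M² + Q*√(21 + M))
(-31585 + 3497) + F(-36, -42) = (-31585 + 3497) + (124 + (-36)² - 42*√(21 - 36)) = -28088 + (124 + 1296 - 42*I*√15) = -28088 + (1420 - 42*I*√15) = -26668 - 42*I*√15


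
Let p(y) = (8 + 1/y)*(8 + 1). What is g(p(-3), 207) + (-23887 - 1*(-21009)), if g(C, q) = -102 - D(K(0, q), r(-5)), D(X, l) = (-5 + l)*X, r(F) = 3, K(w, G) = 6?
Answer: -2968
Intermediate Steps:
D(X, l) = X*(-5 + l)
p(y) = 72 + 9/y (p(y) = (8 + 1/y)*9 = 72 + 9/y)
g(C, q) = -90 (g(C, q) = -102 - 6*(-5 + 3) = -102 - 6*(-2) = -102 - 1*(-12) = -102 + 12 = -90)
g(p(-3), 207) + (-23887 - 1*(-21009)) = -90 + (-23887 - 1*(-21009)) = -90 + (-23887 + 21009) = -90 - 2878 = -2968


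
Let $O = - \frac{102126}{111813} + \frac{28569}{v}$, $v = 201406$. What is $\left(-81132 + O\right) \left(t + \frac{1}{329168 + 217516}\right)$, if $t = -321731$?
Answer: $\frac{107119622532871879673669855}{4103739768665784} \approx 2.6103 \cdot 10^{10}$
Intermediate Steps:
$O = - \frac{5791467853}{7506603026}$ ($O = - \frac{102126}{111813} + \frac{28569}{201406} = \left(-102126\right) \frac{1}{111813} + 28569 \cdot \frac{1}{201406} = - \frac{34042}{37271} + \frac{28569}{201406} = - \frac{5791467853}{7506603026} \approx -0.77152$)
$\left(-81132 + O\right) \left(t + \frac{1}{329168 + 217516}\right) = \left(-81132 - \frac{5791467853}{7506603026}\right) \left(-321731 + \frac{1}{329168 + 217516}\right) = - \frac{609031508173285 \left(-321731 + \frac{1}{546684}\right)}{7506603026} = \left(- \frac{609031508173285}{7506603026}\right) \left(- \frac{175885190003}{546684}\right) = \frac{107119622532871879673669855}{4103739768665784}$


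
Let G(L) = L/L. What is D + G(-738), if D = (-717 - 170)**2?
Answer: 786770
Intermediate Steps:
G(L) = 1
D = 786769 (D = (-887)**2 = 786769)
D + G(-738) = 786769 + 1 = 786770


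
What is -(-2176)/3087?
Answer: 2176/3087 ≈ 0.70489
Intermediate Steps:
-(-2176)/3087 = -1*(-2176/3087) = 2176/3087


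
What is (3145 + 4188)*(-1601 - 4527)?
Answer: -44936624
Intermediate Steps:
(3145 + 4188)*(-1601 - 4527) = 7333*(-6128) = -44936624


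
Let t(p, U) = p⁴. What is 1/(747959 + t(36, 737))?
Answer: 1/2427575 ≈ 4.1193e-7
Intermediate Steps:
1/(747959 + t(36, 737)) = 1/(747959 + 36⁴) = 1/(747959 + 1679616) = 1/2427575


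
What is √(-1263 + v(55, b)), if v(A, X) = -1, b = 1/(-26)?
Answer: 4*I*√79 ≈ 35.553*I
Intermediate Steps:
b = -1/26 ≈ -0.038462
√(-1263 + v(55, b)) = √(-1263 - 1) = √(-1264) = 4*I*√79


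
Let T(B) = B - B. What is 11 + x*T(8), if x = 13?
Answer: 11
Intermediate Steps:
T(B) = 0
11 + x*T(8) = 11 + 13*0 = 11 + 0 = 11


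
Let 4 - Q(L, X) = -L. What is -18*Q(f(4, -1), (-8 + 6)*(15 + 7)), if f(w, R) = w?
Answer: -144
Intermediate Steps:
Q(L, X) = 4 + L (Q(L, X) = 4 - (-1)*L = 4 + L)
-18*Q(f(4, -1), (-8 + 6)*(15 + 7)) = -18*(4 + 4) = -18*8 = -144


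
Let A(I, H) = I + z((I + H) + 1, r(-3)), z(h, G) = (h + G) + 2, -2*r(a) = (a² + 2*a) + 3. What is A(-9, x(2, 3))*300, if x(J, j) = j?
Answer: -4500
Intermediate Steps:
r(a) = -3/2 - a - a²/2 (r(a) = -((a² + 2*a) + 3)/2 = -(3 + a² + 2*a)/2 = -3/2 - a - a²/2)
z(h, G) = 2 + G + h (z(h, G) = (G + h) + 2 = 2 + G + h)
A(I, H) = H + 2*I (A(I, H) = I + (2 + (-3/2 - 1*(-3) - ½*(-3)²) + ((I + H) + 1)) = I + (2 + (-3/2 + 3 - ½*9) + ((H + I) + 1)) = I + (2 + (-3/2 + 3 - 9/2) + (1 + H + I)) = I + (2 - 3 + (1 + H + I)) = I + (H + I) = H + 2*I)
A(-9, x(2, 3))*300 = (3 + 2*(-9))*300 = (3 - 18)*300 = -15*300 = -4500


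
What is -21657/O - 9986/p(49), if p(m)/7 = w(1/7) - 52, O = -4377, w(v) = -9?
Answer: 17652087/622993 ≈ 28.334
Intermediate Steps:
p(m) = -427 (p(m) = 7*(-9 - 52) = 7*(-61) = -427)
-21657/O - 9986/p(49) = -21657/(-4377) - 9986/(-427) = -21657*(-1/4377) - 9986*(-1/427) = 7219/1459 + 9986/427 = 17652087/622993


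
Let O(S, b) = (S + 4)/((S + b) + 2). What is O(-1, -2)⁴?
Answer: 81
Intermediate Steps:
O(S, b) = (4 + S)/(2 + S + b)
O(-1, -2)⁴ = ((4 - 1)/(2 - 1 - 2))⁴ = (3/(-1))⁴ = (-1*3)⁴ = (-3)⁴ = 81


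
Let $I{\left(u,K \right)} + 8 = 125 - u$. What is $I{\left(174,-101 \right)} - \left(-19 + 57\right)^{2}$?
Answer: $-1501$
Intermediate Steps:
$I{\left(u,K \right)} = 117 - u$ ($I{\left(u,K \right)} = -8 - \left(-125 + u\right) = 117 - u$)
$I{\left(174,-101 \right)} - \left(-19 + 57\right)^{2} = \left(117 - 174\right) - \left(-19 + 57\right)^{2} = \left(117 - 174\right) - 38^{2} = -57 - 1444 = -1501$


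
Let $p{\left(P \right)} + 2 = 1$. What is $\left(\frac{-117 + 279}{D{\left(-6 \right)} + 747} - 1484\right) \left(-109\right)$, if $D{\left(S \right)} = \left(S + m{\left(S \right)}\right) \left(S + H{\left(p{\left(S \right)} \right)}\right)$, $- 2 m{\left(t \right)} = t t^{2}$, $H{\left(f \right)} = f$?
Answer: $\frac{1773430}{11} \approx 1.6122 \cdot 10^{5}$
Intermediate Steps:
$p{\left(P \right)} = -1$ ($p{\left(P \right)} = -2 + 1 = -1$)
$m{\left(t \right)} = - \frac{t^{3}}{2}$ ($m{\left(t \right)} = - \frac{t t^{2}}{2} = - \frac{t^{3}}{2}$)
$D{\left(S \right)} = \left(-1 + S\right) \left(S - \frac{S^{3}}{2}\right)$ ($D{\left(S \right)} = \left(S - \frac{S^{3}}{2}\right) \left(S - 1\right) = \left(S - \frac{S^{3}}{2}\right) \left(-1 + S\right) = \left(-1 + S\right) \left(S - \frac{S^{3}}{2}\right)$)
$\left(\frac{-117 + 279}{D{\left(-6 \right)} + 747} - 1484\right) \left(-109\right) = \left(\frac{-117 + 279}{\frac{1}{2} \left(-6\right) \left(-2 + \left(-6\right)^{2} - \left(-6\right)^{3} + 2 \left(-6\right)\right) + 747} - 1484\right) \left(-109\right) = \left(\frac{162}{\frac{1}{2} \left(-6\right) \left(-2 + 36 - -216 - 12\right) + 747} - 1484\right) \left(-109\right) = \left(\frac{162}{\frac{1}{2} \left(-6\right) \left(-2 + 36 + 216 - 12\right) + 747} - 1484\right) \left(-109\right) = \left(\frac{162}{\frac{1}{2} \left(-6\right) 238 + 747} - 1484\right) \left(-109\right) = \left(\frac{162}{-714 + 747} - 1484\right) \left(-109\right) = \left(\frac{162}{33} - 1484\right) \left(-109\right) = \left(162 \cdot \frac{1}{33} - 1484\right) \left(-109\right) = \left(\frac{54}{11} - 1484\right) \left(-109\right) = \left(- \frac{16270}{11}\right) \left(-109\right) = \frac{1773430}{11}$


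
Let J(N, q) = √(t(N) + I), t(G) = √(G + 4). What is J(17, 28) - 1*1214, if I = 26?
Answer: -1214 + √(26 + √21) ≈ -1208.5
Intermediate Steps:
t(G) = √(4 + G)
J(N, q) = √(26 + √(4 + N)) (J(N, q) = √(√(4 + N) + 26) = √(26 + √(4 + N)))
J(17, 28) - 1*1214 = √(26 + √(4 + 17)) - 1*1214 = √(26 + √21) - 1214 = -1214 + √(26 + √21)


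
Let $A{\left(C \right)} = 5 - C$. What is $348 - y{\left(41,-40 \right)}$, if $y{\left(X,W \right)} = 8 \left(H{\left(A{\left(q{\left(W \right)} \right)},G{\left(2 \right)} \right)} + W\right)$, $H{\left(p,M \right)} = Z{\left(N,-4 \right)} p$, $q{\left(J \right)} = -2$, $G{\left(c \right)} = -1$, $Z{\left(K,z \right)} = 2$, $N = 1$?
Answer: $556$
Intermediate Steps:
$H{\left(p,M \right)} = 2 p$
$y{\left(X,W \right)} = 112 + 8 W$ ($y{\left(X,W \right)} = 8 \left(2 \left(5 - -2\right) + W\right) = 8 \left(2 \left(5 + 2\right) + W\right) = 8 \left(2 \cdot 7 + W\right) = 8 \left(14 + W\right) = 112 + 8 W$)
$348 - y{\left(41,-40 \right)} = 348 - \left(112 + 8 \left(-40\right)\right) = 348 - \left(112 - 320\right) = 348 - -208 = 348 + 208 = 556$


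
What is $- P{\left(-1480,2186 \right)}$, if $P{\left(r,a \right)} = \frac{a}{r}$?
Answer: $\frac{1093}{740} \approx 1.477$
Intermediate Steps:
$- P{\left(-1480,2186 \right)} = - \frac{2186}{-1480} = - \frac{2186 \left(-1\right)}{1480} = \left(-1\right) \left(- \frac{1093}{740}\right) = \frac{1093}{740}$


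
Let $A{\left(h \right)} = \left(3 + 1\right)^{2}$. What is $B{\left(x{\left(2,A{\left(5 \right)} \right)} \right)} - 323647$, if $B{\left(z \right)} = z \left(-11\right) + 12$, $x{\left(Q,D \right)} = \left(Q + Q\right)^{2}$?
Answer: $-323811$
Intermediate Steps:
$A{\left(h \right)} = 16$ ($A{\left(h \right)} = 4^{2} = 16$)
$x{\left(Q,D \right)} = 4 Q^{2}$ ($x{\left(Q,D \right)} = \left(2 Q\right)^{2} = 4 Q^{2}$)
$B{\left(z \right)} = 12 - 11 z$ ($B{\left(z \right)} = - 11 z + 12 = 12 - 11 z$)
$B{\left(x{\left(2,A{\left(5 \right)} \right)} \right)} - 323647 = \left(12 - 11 \cdot 4 \cdot 2^{2}\right) - 323647 = \left(12 - 11 \cdot 4 \cdot 4\right) - 323647 = \left(12 - 176\right) - 323647 = -164 - 323647 = -323811$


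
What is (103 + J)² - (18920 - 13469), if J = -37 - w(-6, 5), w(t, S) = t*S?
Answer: 3765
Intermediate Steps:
w(t, S) = S*t
J = -7 (J = -37 - 5*(-6) = -37 - 1*(-30) = -37 + 30 = -7)
(103 + J)² - (18920 - 13469) = (103 - 7)² - (18920 - 13469) = 96² - 1*5451 = 9216 - 5451 = 3765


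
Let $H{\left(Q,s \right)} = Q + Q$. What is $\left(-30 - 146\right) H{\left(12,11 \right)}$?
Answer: $-4224$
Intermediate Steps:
$H{\left(Q,s \right)} = 2 Q$
$\left(-30 - 146\right) H{\left(12,11 \right)} = \left(-30 - 146\right) 2 \cdot 12 = \left(-176\right) 24 = -4224$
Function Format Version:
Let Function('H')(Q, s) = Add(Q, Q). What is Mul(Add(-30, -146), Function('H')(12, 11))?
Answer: -4224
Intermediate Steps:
Function('H')(Q, s) = Mul(2, Q)
Mul(Add(-30, -146), Function('H')(12, 11)) = Mul(Add(-30, -146), Mul(2, 12)) = Mul(-176, 24) = -4224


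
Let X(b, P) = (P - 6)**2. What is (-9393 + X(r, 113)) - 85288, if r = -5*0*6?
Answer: -83232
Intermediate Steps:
r = 0 (r = 0*6 = 0)
X(b, P) = (-6 + P)**2
(-9393 + X(r, 113)) - 85288 = (-9393 + (-6 + 113)**2) - 85288 = (-9393 + 107**2) - 85288 = (-9393 + 11449) - 85288 = 2056 - 85288 = -83232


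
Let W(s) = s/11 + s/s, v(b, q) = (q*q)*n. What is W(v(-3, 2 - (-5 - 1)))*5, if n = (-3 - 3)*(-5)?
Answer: 9655/11 ≈ 877.73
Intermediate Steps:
n = 30 (n = -6*(-5) = 30)
v(b, q) = 30*q**2 (v(b, q) = (q*q)*30 = q**2*30 = 30*q**2)
W(s) = 1 + s/11 (W(s) = s*(1/11) + 1 = s/11 + 1 = 1 + s/11)
W(v(-3, 2 - (-5 - 1)))*5 = (1 + (30*(2 - (-5 - 1))**2)/11)*5 = (1 + (30*(2 - 1*(-6))**2)/11)*5 = (1 + (30*(2 + 6)**2)/11)*5 = (1 + (30*8**2)/11)*5 = (1 + (30*64)/11)*5 = (1 + (1/11)*1920)*5 = (1 + 1920/11)*5 = (1931/11)*5 = 9655/11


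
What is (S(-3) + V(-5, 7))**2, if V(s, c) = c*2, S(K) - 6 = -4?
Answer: 256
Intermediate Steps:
S(K) = 2 (S(K) = 6 - 4 = 2)
V(s, c) = 2*c
(S(-3) + V(-5, 7))**2 = (2 + 2*7)**2 = (2 + 14)**2 = 16**2 = 256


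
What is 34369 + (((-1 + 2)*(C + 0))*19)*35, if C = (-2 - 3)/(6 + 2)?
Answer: 271627/8 ≈ 33953.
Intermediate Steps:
C = -5/8 ≈ -0.62500
34369 + (((-1 + 2)*(C + 0))*19)*35 = 34369 + (((-1 + 2)*(-5/8 + 0))*19)*35 = 34369 + ((1*(-5/8))*19)*35 = 34369 - 5/8*19*35 = 34369 - 95/8*35 = 34369 - 3325/8 = 271627/8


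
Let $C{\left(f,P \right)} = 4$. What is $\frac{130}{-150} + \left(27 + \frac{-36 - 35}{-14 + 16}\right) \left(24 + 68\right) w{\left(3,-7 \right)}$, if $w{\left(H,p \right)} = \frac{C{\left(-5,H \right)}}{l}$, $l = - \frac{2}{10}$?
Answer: $\frac{234587}{15} \approx 15639.0$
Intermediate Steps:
$l = - \frac{1}{5}$ ($l = \left(-2\right) \frac{1}{10} = - \frac{1}{5} \approx -0.2$)
$w{\left(H,p \right)} = -20$ ($w{\left(H,p \right)} = \frac{4}{- \frac{1}{5}} = 4 \left(-5\right) = -20$)
$\frac{130}{-150} + \left(27 + \frac{-36 - 35}{-14 + 16}\right) \left(24 + 68\right) w{\left(3,-7 \right)} = \frac{130}{-150} + \left(27 + \frac{-36 - 35}{-14 + 16}\right) \left(24 + 68\right) \left(-20\right) = 130 \left(- \frac{1}{150}\right) + \left(27 - \frac{71}{2}\right) 92 \left(-20\right) = - \frac{13}{15} + \left(27 - \frac{71}{2}\right) 92 \left(-20\right) = - \frac{13}{15} + \left(- \frac{17}{2}\right) 92 \left(-20\right) = - \frac{13}{15} - -15640 = - \frac{13}{15} + 15640 = \frac{234587}{15}$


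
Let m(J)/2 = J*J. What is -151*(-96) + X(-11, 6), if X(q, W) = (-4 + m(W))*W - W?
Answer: 14898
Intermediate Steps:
m(J) = 2*J² (m(J) = 2*(J*J) = 2*J²)
X(q, W) = -W + W*(-4 + 2*W²) (X(q, W) = (-4 + 2*W²)*W - W = W*(-4 + 2*W²) - W = -W + W*(-4 + 2*W²))
-151*(-96) + X(-11, 6) = -151*(-96) + 6*(-5 + 2*6²) = 14496 + 6*(-5 + 2*36) = 14496 + 6*(-5 + 72) = 14496 + 6*67 = 14496 + 402 = 14898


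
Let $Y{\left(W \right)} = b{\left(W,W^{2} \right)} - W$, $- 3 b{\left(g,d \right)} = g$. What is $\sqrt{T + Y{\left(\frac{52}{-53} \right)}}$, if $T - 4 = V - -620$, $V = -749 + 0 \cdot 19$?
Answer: $\frac{i \sqrt{3127053}}{159} \approx 11.122 i$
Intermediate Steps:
$b{\left(g,d \right)} = - \frac{g}{3}$
$V = -749$ ($V = -749 + 0 = -749$)
$T = -125$ ($T = 4 - 129 = -125$)
$Y{\left(W \right)} = - \frac{4 W}{3}$ ($Y{\left(W \right)} = - \frac{W}{3} - W = - \frac{4 W}{3}$)
$\sqrt{T + Y{\left(\frac{52}{-53} \right)}} = \sqrt{-125 - \frac{4 \frac{52}{-53}}{3}} = \sqrt{-125 - \frac{4 \cdot 52 \left(- \frac{1}{53}\right)}{3}} = \sqrt{-125 - - \frac{208}{159}} = \sqrt{-125 + \frac{208}{159}} = \sqrt{- \frac{19667}{159}} = \frac{i \sqrt{3127053}}{159}$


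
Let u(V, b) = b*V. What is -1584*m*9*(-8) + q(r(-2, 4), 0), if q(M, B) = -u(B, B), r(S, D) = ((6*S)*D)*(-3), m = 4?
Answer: 456192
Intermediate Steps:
u(V, b) = V*b
r(S, D) = -18*D*S (r(S, D) = (6*D*S)*(-3) = -18*D*S)
q(M, B) = -B² (q(M, B) = -B*B = -B²)
-1584*m*9*(-8) + q(r(-2, 4), 0) = -1584*4*9*(-8) - 1*0² = -57024*(-8) - 1*0 = -1584*(-288) + 0 = 456192 + 0 = 456192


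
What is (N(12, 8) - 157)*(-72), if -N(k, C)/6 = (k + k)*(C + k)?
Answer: 218664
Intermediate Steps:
N(k, C) = -12*k*(C + k) (N(k, C) = -6*(k + k)*(C + k) = -6*2*k*(C + k) = -12*k*(C + k))
(N(12, 8) - 157)*(-72) = (-12*12*(8 + 12) - 157)*(-72) = (-12*12*20 - 157)*(-72) = (-2880 - 157)*(-72) = -3037*(-72) = 218664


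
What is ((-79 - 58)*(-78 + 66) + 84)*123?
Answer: 212544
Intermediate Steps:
((-79 - 58)*(-78 + 66) + 84)*123 = (-137*(-12) + 84)*123 = (1644 + 84)*123 = 1728*123 = 212544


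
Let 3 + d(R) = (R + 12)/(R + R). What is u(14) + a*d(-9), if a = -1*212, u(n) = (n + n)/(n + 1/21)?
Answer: 595894/885 ≈ 673.33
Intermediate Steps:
u(n) = 2*n/(1/21 + n) (u(n) = (2*n)/(n + 1/21) = (2*n)/(1/21 + n) = 2*n/(1/21 + n))
a = -212
d(R) = -3 + (12 + R)/(2*R) (d(R) = -3 + (R + 12)/(R + R) = -3 + (12 + R)/((2*R)) = -3 + (12 + R)*(1/(2*R)) = -3 + (12 + R)/(2*R))
u(14) + a*d(-9) = 42*14/(1 + 21*14) - 212*(-5/2 + 6/(-9)) = 42*14/(1 + 294) - 212*(-5/2 + 6*(-⅑)) = 42*14/295 - 212*(-5/2 - ⅔) = 42*14*(1/295) - 212*(-19/6) = 588/295 + 2014/3 = 595894/885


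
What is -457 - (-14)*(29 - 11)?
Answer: -205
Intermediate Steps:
-457 - (-14)*(29 - 11) = -457 - (-14)*18 = -457 - 1*(-252) = -457 + 252 = -205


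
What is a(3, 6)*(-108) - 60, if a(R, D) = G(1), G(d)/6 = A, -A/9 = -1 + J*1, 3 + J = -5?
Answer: -52548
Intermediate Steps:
J = -8 (J = -3 - 5 = -8)
A = 81 (A = -9*(-1 - 8*1) = -9*(-1 - 8) = -9*(-9) = 81)
G(d) = 486 (G(d) = 6*81 = 486)
a(R, D) = 486
a(3, 6)*(-108) - 60 = 486*(-108) - 60 = -52488 - 60 = -52548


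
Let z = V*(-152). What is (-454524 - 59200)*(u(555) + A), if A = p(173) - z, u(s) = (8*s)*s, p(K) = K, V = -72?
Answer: -1260385359596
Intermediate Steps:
u(s) = 8*s²
z = 10944 (z = -72*(-152) = 10944)
A = -10771 (A = 173 - 1*10944 = 173 - 10944 = -10771)
(-454524 - 59200)*(u(555) + A) = (-454524 - 59200)*(8*555² - 10771) = -513724*(8*308025 - 10771) = -513724*(2464200 - 10771) = -513724*2453429 = -1260385359596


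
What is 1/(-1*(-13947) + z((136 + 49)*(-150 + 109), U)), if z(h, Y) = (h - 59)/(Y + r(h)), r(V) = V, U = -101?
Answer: 183/2552483 ≈ 7.1695e-5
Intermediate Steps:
z(h, Y) = (-59 + h)/(Y + h) (z(h, Y) = (h - 59)/(Y + h) = (-59 + h)/(Y + h))
1/(-1*(-13947) + z((136 + 49)*(-150 + 109), U)) = 1/(-1*(-13947) + (-59 + (136 + 49)*(-150 + 109))/(-101 + (136 + 49)*(-150 + 109))) = 1/(13947 + (-59 + 185*(-41))/(-101 + 185*(-41))) = 1/(13947 + (-59 - 7585)/(-101 - 7585)) = 1/(13947 - 7644/(-7686)) = 1/(13947 - 1/7686*(-7644)) = 1/(13947 + 182/183) = 1/(2552483/183) = 183/2552483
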